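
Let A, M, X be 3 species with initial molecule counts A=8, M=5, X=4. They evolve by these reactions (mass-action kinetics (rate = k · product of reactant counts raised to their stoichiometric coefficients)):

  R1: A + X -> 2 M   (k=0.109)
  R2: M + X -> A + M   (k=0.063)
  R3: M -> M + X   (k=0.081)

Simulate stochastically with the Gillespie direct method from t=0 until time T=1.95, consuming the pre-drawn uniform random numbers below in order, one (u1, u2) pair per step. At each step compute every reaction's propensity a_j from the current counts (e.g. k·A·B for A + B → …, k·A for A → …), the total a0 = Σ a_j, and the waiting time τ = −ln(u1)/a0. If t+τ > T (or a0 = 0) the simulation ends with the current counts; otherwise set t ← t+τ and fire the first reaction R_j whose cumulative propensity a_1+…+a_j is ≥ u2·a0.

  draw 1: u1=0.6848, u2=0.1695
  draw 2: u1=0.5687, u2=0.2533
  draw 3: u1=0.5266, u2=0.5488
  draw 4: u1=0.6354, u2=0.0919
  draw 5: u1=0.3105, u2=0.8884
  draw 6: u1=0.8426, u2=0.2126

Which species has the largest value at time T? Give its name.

Dominant species at T: M

t=0.000: A=8 M=5 X=4
Draw 1: a1=3.488, a2=1.260, a3=0.405, a0=5.153; τ=−ln(0.6848)/5.153=0.073 → t=0.073; u2·a0=0.1695·5.153=0.873 ≤ a1=3.488 → R1 fires; A=7 M=7 X=3
Draw 2: a1=2.289, a2=1.323, a3=0.567, a0=4.179; τ=−ln(0.5687)/4.179=0.135 → t=0.209; u2·a0=0.2533·4.179=1.059 ≤ a1=2.289 → R1 fires; A=6 M=9 X=2
Draw 3: a1=1.308, a2=1.134, a3=0.729, a0=3.171; τ=−ln(0.5266)/3.171=0.202 → t=0.411; u2·a0=0.5488·3.171=1.740; a1=1.308 < 1.740 ≤ a1+a2=2.442 → R2 fires; A=7 M=9 X=1
Draw 4: a1=0.763, a2=0.567, a3=0.729, a0=2.059; τ=−ln(0.6354)/2.059=0.220 → t=0.631; u2·a0=0.0919·2.059=0.189 ≤ a1=0.763 → R1 fires; A=6 M=11 X=0
Draw 5: a1=0.000, a2=0.000, a3=0.891, a0=0.891; τ=−ln(0.3105)/0.891=1.313 → t=1.944; u2·a0=0.8884·0.891=0.792; a1+a2=0.000 < 0.792 ≤ a1+…+a3=0.891 → R3 fires; A=6 M=11 X=1
Draw 6: a1=0.654, a2=0.693, a3=0.891, a0=2.238; τ=−ln(0.8426)/2.238=0.077 → t=2.020 > T=1.95: stop.
At T=1.95: A=6 M=11 X=1; the largest is M.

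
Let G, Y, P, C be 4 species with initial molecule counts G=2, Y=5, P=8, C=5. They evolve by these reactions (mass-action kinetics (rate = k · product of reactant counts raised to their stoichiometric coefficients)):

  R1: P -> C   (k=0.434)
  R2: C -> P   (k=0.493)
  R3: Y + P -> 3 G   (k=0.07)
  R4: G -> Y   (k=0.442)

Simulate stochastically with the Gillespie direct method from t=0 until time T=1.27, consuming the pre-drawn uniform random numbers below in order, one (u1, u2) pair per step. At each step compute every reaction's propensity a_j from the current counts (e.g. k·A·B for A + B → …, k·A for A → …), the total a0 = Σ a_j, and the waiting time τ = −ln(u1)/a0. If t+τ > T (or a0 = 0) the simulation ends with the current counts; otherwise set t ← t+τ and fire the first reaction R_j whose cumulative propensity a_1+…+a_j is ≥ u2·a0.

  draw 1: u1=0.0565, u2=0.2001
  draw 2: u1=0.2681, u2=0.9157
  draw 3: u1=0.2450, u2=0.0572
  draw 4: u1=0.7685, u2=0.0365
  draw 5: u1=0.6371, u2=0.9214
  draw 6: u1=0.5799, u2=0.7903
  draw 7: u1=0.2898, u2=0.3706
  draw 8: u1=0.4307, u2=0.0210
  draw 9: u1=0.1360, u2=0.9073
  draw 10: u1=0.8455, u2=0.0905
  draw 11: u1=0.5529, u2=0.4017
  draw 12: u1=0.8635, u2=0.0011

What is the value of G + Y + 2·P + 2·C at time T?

Check how each reaction changes W = G + Y + 2·P + 2·C (weight of products minus weight of reactants):
R1: P -> C: (2·1) − (2·1) = 2 − 2 = 0
R2: C -> P: (2·1) − (2·1) = 2 − 2 = 0
R3: Y + P -> 3 G: (1·3) − (1·1 + 2·1) = 3 − 3 = 0
R4: G -> Y: (1·1) − (1·1) = 1 − 1 = 0
Every reaction leaves W unchanged, so W is conserved and no simulation is needed: W(T) = W(0) = 2 + 5 + 2·8 + 2·5 = 33

Value at T = 33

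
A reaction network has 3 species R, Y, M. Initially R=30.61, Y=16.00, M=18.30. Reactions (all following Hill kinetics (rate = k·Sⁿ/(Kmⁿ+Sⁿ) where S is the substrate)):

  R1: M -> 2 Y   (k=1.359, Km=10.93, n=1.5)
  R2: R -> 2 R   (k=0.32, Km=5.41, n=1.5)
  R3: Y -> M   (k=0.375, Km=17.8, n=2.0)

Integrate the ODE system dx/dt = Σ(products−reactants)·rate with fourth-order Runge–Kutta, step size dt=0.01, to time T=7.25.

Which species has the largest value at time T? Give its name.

RK4 with dt=0.01: 725 steps to T=7.25. Trajectory (selected grid times):
t=0.00: R=30.61 Y=16.00 M=18.30
t=0.81: R=30.85 Y=17.35 M=17.69
t=1.61: R=31.09 Y=18.65 M=17.12
t=2.42: R=31.33 Y=19.93 M=16.56
t=3.22: R=31.57 Y=21.17 M=16.03
t=4.03: R=31.81 Y=22.38 M=15.52
t=4.83: R=32.05 Y=23.55 M=15.03
t=5.64: R=32.29 Y=24.70 M=14.55
t=6.44: R=32.53 Y=25.80 M=14.10
t=7.25: R=32.78 Y=26.89 M=13.66
At T=7.25: R=32.78 Y=26.89 M=13.66; the largest is R.

Dominant species at T: R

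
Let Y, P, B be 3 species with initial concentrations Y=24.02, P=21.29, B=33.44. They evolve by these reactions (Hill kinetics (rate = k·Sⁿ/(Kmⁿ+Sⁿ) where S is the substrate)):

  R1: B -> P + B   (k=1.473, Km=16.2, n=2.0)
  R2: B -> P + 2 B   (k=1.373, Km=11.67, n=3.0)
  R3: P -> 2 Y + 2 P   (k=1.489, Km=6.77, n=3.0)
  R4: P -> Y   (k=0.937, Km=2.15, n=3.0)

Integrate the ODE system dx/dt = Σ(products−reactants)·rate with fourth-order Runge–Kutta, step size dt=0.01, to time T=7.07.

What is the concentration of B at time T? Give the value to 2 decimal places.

RK4 with dt=0.01: 707 steps to T=7.07. Trajectory (selected grid times):
t=0.00: Y=24.02 P=21.29 B=33.44
t=0.79: Y=27.05 P=23.69 B=34.48
t=1.57: Y=30.06 P=26.07 B=35.51
t=2.36: Y=33.11 P=28.51 B=36.56
t=3.14: Y=36.14 P=30.93 B=37.60
t=3.93: Y=39.21 P=33.39 B=38.66
t=4.71: Y=42.25 P=35.84 B=39.70
t=5.50: Y=45.33 P=38.33 B=40.76
t=6.28: Y=48.37 P=40.80 B=41.81
t=7.07: Y=51.45 P=43.31 B=42.87
Read off B at T=7.07: 42.87

B at T = 42.87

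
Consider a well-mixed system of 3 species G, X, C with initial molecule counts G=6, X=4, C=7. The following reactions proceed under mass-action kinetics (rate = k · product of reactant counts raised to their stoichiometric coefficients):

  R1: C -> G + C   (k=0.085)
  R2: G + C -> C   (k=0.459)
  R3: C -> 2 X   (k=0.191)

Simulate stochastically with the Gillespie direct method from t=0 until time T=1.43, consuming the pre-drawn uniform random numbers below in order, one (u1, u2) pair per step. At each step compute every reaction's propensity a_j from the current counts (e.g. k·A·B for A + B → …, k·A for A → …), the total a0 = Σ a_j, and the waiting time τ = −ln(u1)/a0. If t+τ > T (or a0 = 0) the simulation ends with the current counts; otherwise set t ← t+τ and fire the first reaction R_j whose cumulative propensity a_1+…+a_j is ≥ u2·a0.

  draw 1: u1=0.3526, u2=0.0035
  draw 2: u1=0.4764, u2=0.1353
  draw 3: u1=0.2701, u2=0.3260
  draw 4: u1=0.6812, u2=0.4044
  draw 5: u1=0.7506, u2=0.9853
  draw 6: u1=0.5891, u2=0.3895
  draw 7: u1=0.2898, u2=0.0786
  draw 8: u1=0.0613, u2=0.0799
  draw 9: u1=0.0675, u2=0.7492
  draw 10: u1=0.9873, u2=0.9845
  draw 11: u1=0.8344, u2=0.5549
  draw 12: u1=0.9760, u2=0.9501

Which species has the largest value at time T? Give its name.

t=0.000: G=6 X=4 C=7
Draw 1: a1=0.595, a2=19.278, a3=1.337, a0=21.210; τ=−ln(0.3526)/21.210=0.049 → t=0.049; u2·a0=0.0035·21.210=0.074 ≤ a1=0.595 → R1 fires; G=7 X=4 C=7
Draw 2: a1=0.595, a2=22.491, a3=1.337, a0=24.423; τ=−ln(0.4764)/24.423=0.030 → t=0.080; u2·a0=0.1353·24.423=3.304; a1=0.595 < 3.304 ≤ a1+a2=23.086 → R2 fires; G=6 X=4 C=7
Draw 3: a1=0.595, a2=19.278, a3=1.337, a0=21.210; τ=−ln(0.2701)/21.210=0.062 → t=0.141; u2·a0=0.3260·21.210=6.914; a1=0.595 < 6.914 ≤ a1+a2=19.873 → R2 fires; G=5 X=4 C=7
Draw 4: a1=0.595, a2=16.065, a3=1.337, a0=17.997; τ=−ln(0.6812)/17.997=0.021 → t=0.163; u2·a0=0.4044·17.997=7.278; a1=0.595 < 7.278 ≤ a1+a2=16.660 → R2 fires; G=4 X=4 C=7
Draw 5: a1=0.595, a2=12.852, a3=1.337, a0=14.784; τ=−ln(0.7506)/14.784=0.019 → t=0.182; u2·a0=0.9853·14.784=14.567; a1+a2=13.447 < 14.567 ≤ a1+…+a3=14.784 → R3 fires; G=4 X=6 C=6
Draw 6: a1=0.510, a2=11.016, a3=1.146, a0=12.672; τ=−ln(0.5891)/12.672=0.042 → t=0.224; u2·a0=0.3895·12.672=4.936; a1=0.510 < 4.936 ≤ a1+a2=11.526 → R2 fires; G=3 X=6 C=6
Draw 7: a1=0.510, a2=8.262, a3=1.146, a0=9.918; τ=−ln(0.2898)/9.918=0.125 → t=0.349; u2·a0=0.0786·9.918=0.780; a1=0.510 < 0.780 ≤ a1+a2=8.772 → R2 fires; G=2 X=6 C=6
Draw 8: a1=0.510, a2=5.508, a3=1.146, a0=7.164; τ=−ln(0.0613)/7.164=0.390 → t=0.738; u2·a0=0.0799·7.164=0.572; a1=0.510 < 0.572 ≤ a1+a2=6.018 → R2 fires; G=1 X=6 C=6
Draw 9: a1=0.510, a2=2.754, a3=1.146, a0=4.410; τ=−ln(0.0675)/4.410=0.611 → t=1.350; u2·a0=0.7492·4.410=3.304; a1+a2=3.264 < 3.304 ≤ a1+…+a3=4.410 → R3 fires; G=1 X=8 C=5
Draw 10: a1=0.425, a2=2.295, a3=0.955, a0=3.675; τ=−ln(0.9873)/3.675=0.003 → t=1.353; u2·a0=0.9845·3.675=3.618; a1+a2=2.720 < 3.618 ≤ a1+…+a3=3.675 → R3 fires; G=1 X=10 C=4
Draw 11: a1=0.340, a2=1.836, a3=0.764, a0=2.940; τ=−ln(0.8344)/2.940=0.062 → t=1.415; u2·a0=0.5549·2.940=1.631; a1=0.340 < 1.631 ≤ a1+a2=2.176 → R2 fires; G=0 X=10 C=4
Draw 12: a1=0.340, a2=0.000, a3=0.764, a0=1.104; τ=−ln(0.9760)/1.104=0.022 → t=1.437 > T=1.43: stop.
At T=1.43: G=0 X=10 C=4; the largest is X.

Dominant species at T: X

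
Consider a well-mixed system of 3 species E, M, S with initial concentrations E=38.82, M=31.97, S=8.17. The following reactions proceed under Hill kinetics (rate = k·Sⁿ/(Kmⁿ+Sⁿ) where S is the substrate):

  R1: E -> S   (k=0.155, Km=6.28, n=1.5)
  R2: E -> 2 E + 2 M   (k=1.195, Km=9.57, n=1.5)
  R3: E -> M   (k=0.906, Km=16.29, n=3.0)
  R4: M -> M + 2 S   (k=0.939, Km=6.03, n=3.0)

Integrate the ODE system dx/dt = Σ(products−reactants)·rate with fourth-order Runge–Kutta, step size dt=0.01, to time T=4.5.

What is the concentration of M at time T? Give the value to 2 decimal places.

M at T = 45.36

RK4 with dt=0.01: 450 steps to T=4.5. Trajectory (selected grid times):
t=0.00: E=38.82 M=31.97 S=8.17
t=0.50: E=38.86 M=33.46 S=9.18
t=1.00: E=38.90 M=34.94 S=10.18
t=1.50: E=38.93 M=36.43 S=11.19
t=2.00: E=38.97 M=37.92 S=12.20
t=2.50: E=39.01 M=39.41 S=13.21
t=3.00: E=39.05 M=40.89 S=14.21
t=3.50: E=39.08 M=42.38 S=15.22
t=4.00: E=39.12 M=43.87 S=16.23
t=4.50: E=39.16 M=45.36 S=17.24
Read off M at T=4.5: 45.36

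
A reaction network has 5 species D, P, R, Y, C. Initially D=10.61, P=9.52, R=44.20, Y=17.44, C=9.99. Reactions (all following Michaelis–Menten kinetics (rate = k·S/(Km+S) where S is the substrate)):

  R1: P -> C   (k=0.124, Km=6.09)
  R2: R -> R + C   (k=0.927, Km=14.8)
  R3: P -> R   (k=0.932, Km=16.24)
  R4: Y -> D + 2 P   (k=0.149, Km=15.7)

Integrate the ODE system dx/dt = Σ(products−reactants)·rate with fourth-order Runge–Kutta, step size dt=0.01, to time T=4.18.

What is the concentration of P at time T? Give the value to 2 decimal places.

RK4 with dt=0.01: 418 steps to T=4.18. Trajectory (selected grid times):
t=0.00: D=10.61 P=9.52 R=44.20 Y=17.44 C=9.99
t=0.46: D=10.65 P=9.40 R=44.36 Y=17.40 C=10.34
t=0.93: D=10.68 P=9.28 R=44.52 Y=17.37 C=10.71
t=1.39: D=10.72 P=9.16 R=44.67 Y=17.33 C=11.06
t=1.86: D=10.76 P=9.04 R=44.83 Y=17.29 C=11.42
t=2.32: D=10.79 P=8.93 R=44.98 Y=17.26 C=11.78
t=2.79: D=10.83 P=8.81 R=45.14 Y=17.22 C=12.14
t=3.25: D=10.86 P=8.70 R=45.29 Y=17.19 C=12.50
t=3.72: D=10.90 P=8.59 R=45.44 Y=17.15 C=12.86
t=4.18: D=10.94 P=8.48 R=45.59 Y=17.11 C=13.21
Read off P at T=4.18: 8.48

P at T = 8.48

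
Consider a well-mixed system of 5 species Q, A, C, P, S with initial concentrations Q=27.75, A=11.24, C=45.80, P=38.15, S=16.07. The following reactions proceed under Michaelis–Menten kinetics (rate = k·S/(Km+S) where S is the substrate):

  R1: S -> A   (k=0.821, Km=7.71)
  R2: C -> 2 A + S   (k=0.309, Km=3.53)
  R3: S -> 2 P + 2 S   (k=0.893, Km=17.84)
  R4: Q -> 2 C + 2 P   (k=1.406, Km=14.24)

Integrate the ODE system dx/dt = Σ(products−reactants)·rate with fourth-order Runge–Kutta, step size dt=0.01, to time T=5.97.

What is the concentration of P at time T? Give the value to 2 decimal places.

RK4 with dt=0.01: 597 steps to T=5.97. Trajectory (selected grid times):
t=0.00: Q=27.75 A=11.24 C=45.80 P=38.15 S=16.07
t=0.66: Q=27.14 A=11.99 C=46.83 P=39.93 S=16.17
t=1.33: Q=26.52 A=12.74 C=47.87 P=41.73 S=16.28
t=1.99: Q=25.92 A=13.49 C=48.88 P=43.50 S=16.38
t=2.65: Q=25.33 A=14.24 C=49.89 P=45.26 S=16.49
t=3.32: Q=24.73 A=15.00 C=50.89 P=47.03 S=16.59
t=3.98: Q=24.14 A=15.76 C=51.87 P=48.77 S=16.70
t=4.64: Q=23.56 A=16.51 C=52.85 P=50.51 S=16.80
t=5.31: Q=22.97 A=17.27 C=53.82 P=52.26 S=16.91
t=5.97: Q=22.40 A=18.03 C=54.77 P=53.97 S=17.02
Read off P at T=5.97: 53.97

P at T = 53.97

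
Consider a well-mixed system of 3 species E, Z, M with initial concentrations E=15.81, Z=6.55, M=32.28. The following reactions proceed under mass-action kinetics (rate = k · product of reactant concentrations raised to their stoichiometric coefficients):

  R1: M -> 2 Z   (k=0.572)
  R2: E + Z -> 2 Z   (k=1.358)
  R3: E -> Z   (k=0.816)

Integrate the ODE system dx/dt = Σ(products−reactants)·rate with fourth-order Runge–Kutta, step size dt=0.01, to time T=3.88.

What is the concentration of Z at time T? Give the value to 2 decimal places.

RK4 with dt=0.01: 388 steps to T=3.88. Trajectory (selected grid times):
t=0.00: E=15.81 Z=6.55 M=32.28
t=0.43: E=0.00 Z=36.44 M=25.24
t=0.86: E=0.00 Z=47.44 M=19.74
t=1.29: E=0.00 Z=56.05 M=15.43
t=1.72: E=0.00 Z=62.78 M=12.07
t=2.16: E=0.00 Z=68.15 M=9.38
t=2.59: E=0.00 Z=72.25 M=7.34
t=3.02: E=0.00 Z=75.45 M=5.74
t=3.45: E=0.00 Z=77.95 M=4.49
t=3.88: E=0.00 Z=79.90 M=3.51
Read off Z at T=3.88: 79.90

Z at T = 79.90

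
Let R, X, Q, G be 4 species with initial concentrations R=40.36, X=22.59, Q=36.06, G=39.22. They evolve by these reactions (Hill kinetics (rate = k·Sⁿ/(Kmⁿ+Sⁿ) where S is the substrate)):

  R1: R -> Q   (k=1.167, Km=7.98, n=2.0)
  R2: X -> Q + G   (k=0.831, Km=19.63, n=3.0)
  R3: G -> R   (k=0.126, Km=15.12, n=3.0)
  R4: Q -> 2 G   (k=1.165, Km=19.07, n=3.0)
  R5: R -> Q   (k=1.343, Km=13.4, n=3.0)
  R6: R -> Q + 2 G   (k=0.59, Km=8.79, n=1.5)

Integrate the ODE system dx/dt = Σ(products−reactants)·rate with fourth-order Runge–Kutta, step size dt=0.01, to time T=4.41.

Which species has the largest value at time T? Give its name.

RK4 with dt=0.01: 441 steps to T=4.41. Trajectory (selected grid times):
t=0.00: R=40.36 X=22.59 Q=36.06 G=39.22
t=0.49: R=38.97 X=22.35 Q=37.25 G=40.93
t=0.98: R=37.59 X=22.10 Q=38.42 G=42.65
t=1.47: R=36.22 X=21.87 Q=39.58 G=44.36
t=1.96: R=34.85 X=21.63 Q=40.73 G=46.09
t=2.45: R=33.49 X=21.40 Q=41.86 G=47.81
t=2.94: R=32.14 X=21.17 Q=42.97 G=49.53
t=3.43: R=30.80 X=20.95 Q=44.07 G=51.25
t=3.92: R=29.47 X=20.73 Q=45.15 G=52.97
t=4.41: R=28.16 X=20.51 Q=46.22 G=54.69
At T=4.41: R=28.16 X=20.51 Q=46.22 G=54.69; the largest is G.

Dominant species at T: G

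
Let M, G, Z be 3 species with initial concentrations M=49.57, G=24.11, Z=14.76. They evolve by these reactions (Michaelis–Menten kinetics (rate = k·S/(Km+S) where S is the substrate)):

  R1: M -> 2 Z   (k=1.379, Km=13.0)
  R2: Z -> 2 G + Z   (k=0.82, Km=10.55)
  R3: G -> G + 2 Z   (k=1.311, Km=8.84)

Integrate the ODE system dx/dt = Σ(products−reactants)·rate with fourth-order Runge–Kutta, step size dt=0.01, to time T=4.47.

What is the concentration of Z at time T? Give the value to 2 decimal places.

RK4 with dt=0.01: 447 steps to T=4.47. Trajectory (selected grid times):
t=0.00: M=49.57 G=24.11 Z=14.76
t=0.50: M=49.02 G=24.60 Z=16.81
t=0.99: M=48.49 G=25.11 Z=18.83
t=1.49: M=47.95 G=25.64 Z=20.89
t=1.99: M=47.41 G=26.19 Z=22.95
t=2.48: M=46.88 G=26.75 Z=24.97
t=2.98: M=46.34 G=27.34 Z=27.04
t=3.48: M=45.80 G=27.93 Z=29.10
t=3.97: M=45.27 G=28.53 Z=31.13
t=4.47: M=44.74 G=29.14 Z=33.21
Read off Z at T=4.47: 33.21

Z at T = 33.21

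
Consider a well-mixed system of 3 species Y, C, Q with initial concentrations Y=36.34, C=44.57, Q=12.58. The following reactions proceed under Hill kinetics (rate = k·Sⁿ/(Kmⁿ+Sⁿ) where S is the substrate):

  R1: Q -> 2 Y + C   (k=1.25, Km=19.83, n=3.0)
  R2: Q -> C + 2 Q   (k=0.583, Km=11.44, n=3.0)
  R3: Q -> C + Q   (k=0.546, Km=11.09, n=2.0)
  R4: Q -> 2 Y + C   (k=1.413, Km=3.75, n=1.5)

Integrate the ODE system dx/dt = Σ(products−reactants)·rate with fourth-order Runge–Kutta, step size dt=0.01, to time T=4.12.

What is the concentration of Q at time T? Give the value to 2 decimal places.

Q at T = 8.18

RK4 with dt=0.01: 412 steps to T=4.12. Trajectory (selected grid times):
t=0.00: Y=36.34 C=44.57 Q=12.58
t=0.46: Y=37.68 C=45.53 Q=12.06
t=0.92: Y=38.98 C=46.45 Q=11.55
t=1.37: Y=40.22 C=47.33 Q=11.06
t=1.83: Y=41.46 C=48.19 Q=10.56
t=2.29: Y=42.67 C=49.03 Q=10.07
t=2.75: Y=43.85 C=49.83 Q=9.59
t=3.20: Y=44.97 C=50.58 Q=9.12
t=3.66: Y=46.08 C=51.32 Q=8.65
t=4.12: Y=47.17 C=52.03 Q=8.18
Read off Q at T=4.12: 8.18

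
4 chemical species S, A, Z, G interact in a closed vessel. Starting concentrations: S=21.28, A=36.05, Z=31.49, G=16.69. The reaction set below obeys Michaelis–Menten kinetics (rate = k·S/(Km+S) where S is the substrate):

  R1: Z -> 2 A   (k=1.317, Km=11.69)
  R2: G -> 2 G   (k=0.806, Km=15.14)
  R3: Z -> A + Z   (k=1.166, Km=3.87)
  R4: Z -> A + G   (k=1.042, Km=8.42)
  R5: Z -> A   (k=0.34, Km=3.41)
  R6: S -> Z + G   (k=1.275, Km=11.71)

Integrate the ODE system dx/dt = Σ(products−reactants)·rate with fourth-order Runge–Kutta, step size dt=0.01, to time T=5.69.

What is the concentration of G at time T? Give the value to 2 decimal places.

RK4 with dt=0.01: 569 steps to T=5.69. Trajectory (selected grid times):
t=0.00: S=21.28 A=36.05 Z=31.49 G=16.69
t=0.63: S=20.76 A=38.62 Z=30.69 G=17.99
t=1.26: S=20.25 A=41.17 Z=29.90 G=19.30
t=1.90: S=19.74 A=43.75 Z=29.10 G=20.63
t=2.53: S=19.24 A=46.28 Z=28.31 G=21.93
t=3.16: S=18.74 A=48.79 Z=27.53 G=23.24
t=3.79: S=18.25 A=51.28 Z=26.75 G=24.54
t=4.43: S=17.75 A=53.80 Z=25.96 G=25.86
t=5.06: S=17.27 A=56.26 Z=25.19 G=27.16
t=5.69: S=16.80 A=58.70 Z=24.42 G=28.46
Read off G at T=5.69: 28.46

G at T = 28.46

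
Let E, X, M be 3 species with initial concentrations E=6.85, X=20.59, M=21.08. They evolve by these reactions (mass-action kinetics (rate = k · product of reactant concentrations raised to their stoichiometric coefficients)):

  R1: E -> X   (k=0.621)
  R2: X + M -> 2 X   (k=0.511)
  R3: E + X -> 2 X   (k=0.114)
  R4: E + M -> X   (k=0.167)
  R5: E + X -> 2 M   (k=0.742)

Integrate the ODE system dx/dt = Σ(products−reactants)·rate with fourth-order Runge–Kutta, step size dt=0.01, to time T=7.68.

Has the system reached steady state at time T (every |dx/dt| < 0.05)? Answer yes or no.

RK4 with dt=0.01: 768 steps to T=7.68. Trajectory (selected grid times):
t=0.00: E=6.85 X=20.59 M=21.08
t=0.85: E=0.00 X=47.76 M=0.00
t=1.71: E=0.00 X=47.76 M=0.00
t=2.56: E=0.00 X=47.76 M=0.00
t=3.41: E=0.00 X=47.76 M=0.00
t=4.27: E=0.00 X=47.76 M=0.00
t=5.12: E=0.00 X=47.76 M=0.00
t=5.97: E=0.00 X=47.76 M=0.00
t=6.83: E=0.00 X=47.76 M=0.00
t=7.68: E=0.00 X=47.76 M=0.00
Rates at T: R1=0.0000, R2=0.0000, R3=0.0000, R4=0.0000, R5=0.0000
dx/dt at T (Σ net stoichiometry × rate): E=-0.0000, X=+0.0000, M=-0.0000
Largest |dx/dt| is |+0.0000| (X) < 0.05 → steady.

Steady state at T: yes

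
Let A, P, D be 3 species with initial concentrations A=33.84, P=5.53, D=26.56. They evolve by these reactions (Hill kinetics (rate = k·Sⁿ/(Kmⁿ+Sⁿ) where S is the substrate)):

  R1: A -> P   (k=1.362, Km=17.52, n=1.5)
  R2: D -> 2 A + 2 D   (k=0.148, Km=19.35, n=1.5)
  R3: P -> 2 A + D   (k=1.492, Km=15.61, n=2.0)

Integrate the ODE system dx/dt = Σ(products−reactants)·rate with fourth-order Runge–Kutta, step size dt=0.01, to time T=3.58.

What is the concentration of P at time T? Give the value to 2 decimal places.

P at T = 8.18

RK4 with dt=0.01: 358 steps to T=3.58. Trajectory (selected grid times):
t=0.00: A=33.84 P=5.53 D=26.56
t=0.40: A=33.66 P=5.86 D=26.67
t=0.80: A=33.49 P=6.17 D=26.78
t=1.19: A=33.34 P=6.48 D=26.90
t=1.59: A=33.20 P=6.78 D=27.03
t=1.99: A=33.08 P=7.08 D=27.16
t=2.39: A=32.97 P=7.36 D=27.30
t=2.78: A=32.88 P=7.64 D=27.45
t=3.18: A=32.80 P=7.91 D=27.60
t=3.58: A=32.73 P=8.18 D=27.77
Read off P at T=3.58: 8.18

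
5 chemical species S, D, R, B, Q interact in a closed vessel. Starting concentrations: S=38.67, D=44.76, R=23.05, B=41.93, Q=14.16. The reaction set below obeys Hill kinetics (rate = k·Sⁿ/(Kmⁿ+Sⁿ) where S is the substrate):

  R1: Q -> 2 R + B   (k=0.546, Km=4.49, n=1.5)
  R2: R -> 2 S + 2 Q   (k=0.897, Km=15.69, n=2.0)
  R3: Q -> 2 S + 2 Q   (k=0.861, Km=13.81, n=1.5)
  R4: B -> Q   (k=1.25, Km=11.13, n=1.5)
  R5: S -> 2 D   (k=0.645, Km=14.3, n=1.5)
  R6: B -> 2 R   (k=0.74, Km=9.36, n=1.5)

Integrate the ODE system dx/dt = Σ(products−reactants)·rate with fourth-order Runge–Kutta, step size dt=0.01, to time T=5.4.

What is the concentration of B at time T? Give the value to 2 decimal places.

B at T = 35.19

RK4 with dt=0.01: 540 steps to T=5.4. Trajectory (selected grid times):
t=0.00: S=38.67 D=44.76 R=23.05 B=41.93 Q=14.16
t=0.60: S=39.64 D=45.39 R=24.04 B=41.15 Q=15.56
t=1.20: S=40.67 D=46.03 R=25.03 B=40.38 Q=16.98
t=1.80: S=41.74 D=46.67 R=26.02 B=39.62 Q=18.43
t=2.40: S=42.85 D=47.32 R=27.00 B=38.86 Q=19.90
t=3.00: S=44.01 D=47.97 R=27.99 B=38.12 Q=21.40
t=3.60: S=45.20 D=48.63 R=28.96 B=37.37 Q=22.92
t=4.20: S=46.42 D=49.29 R=29.94 B=36.64 Q=24.46
t=4.80: S=47.68 D=49.95 R=30.91 B=35.91 Q=26.01
t=5.40: S=48.96 D=50.62 R=31.87 B=35.19 Q=27.58
Read off B at T=5.4: 35.19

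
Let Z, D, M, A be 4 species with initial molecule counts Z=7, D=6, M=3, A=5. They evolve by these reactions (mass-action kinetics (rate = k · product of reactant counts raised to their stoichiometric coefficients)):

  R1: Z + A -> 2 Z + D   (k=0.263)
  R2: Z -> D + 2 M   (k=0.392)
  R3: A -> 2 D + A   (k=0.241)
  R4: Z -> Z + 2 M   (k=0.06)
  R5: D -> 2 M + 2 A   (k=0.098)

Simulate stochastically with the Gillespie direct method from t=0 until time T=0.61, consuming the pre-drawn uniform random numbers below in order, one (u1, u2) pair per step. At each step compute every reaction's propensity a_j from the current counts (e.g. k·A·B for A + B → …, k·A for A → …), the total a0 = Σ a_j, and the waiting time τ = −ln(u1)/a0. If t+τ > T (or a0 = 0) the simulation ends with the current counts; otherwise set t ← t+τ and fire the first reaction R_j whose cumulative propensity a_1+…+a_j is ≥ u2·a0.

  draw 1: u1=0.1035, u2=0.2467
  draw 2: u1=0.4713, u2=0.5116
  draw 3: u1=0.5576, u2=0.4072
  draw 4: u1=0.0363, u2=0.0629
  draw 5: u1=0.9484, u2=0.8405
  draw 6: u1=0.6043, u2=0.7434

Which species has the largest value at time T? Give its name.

Dominant species at T: Z

t=0.000: Z=7 D=6 M=3 A=5
Draw 1: a1=9.205, a2=2.744, a3=1.205, a4=0.420, a5=0.588, a0=14.162; τ=−ln(0.1035)/14.162=0.160 → t=0.160; u2·a0=0.2467·14.162=3.494 ≤ a1=9.205 → R1 fires; Z=8 D=7 M=3 A=4
Draw 2: a1=8.416, a2=3.136, a3=0.964, a4=0.480, a5=0.686, a0=13.682; τ=−ln(0.4713)/13.682=0.055 → t=0.215; u2·a0=0.5116·13.682=7.000 ≤ a1=8.416 → R1 fires; Z=9 D=8 M=3 A=3
Draw 3: a1=7.101, a2=3.528, a3=0.723, a4=0.540, a5=0.784, a0=12.676; τ=−ln(0.5576)/12.676=0.046 → t=0.261; u2·a0=0.4072·12.676=5.162 ≤ a1=7.101 → R1 fires; Z=10 D=9 M=3 A=2
Draw 4: a1=5.260, a2=3.920, a3=0.482, a4=0.600, a5=0.882, a0=11.144; τ=−ln(0.0363)/11.144=0.298 → t=0.559; u2·a0=0.0629·11.144=0.701 ≤ a1=5.260 → R1 fires; Z=11 D=10 M=3 A=1
Draw 5: a1=2.893, a2=4.312, a3=0.241, a4=0.660, a5=0.980, a0=9.086; τ=−ln(0.9484)/9.086=0.006 → t=0.565; u2·a0=0.8405·9.086=7.637; a1+…+a3=7.446 < 7.637 ≤ a1+…+a4=8.106 → R4 fires; Z=11 D=10 M=5 A=1
Draw 6: a1=2.893, a2=4.312, a3=0.241, a4=0.660, a5=0.980, a0=9.086; τ=−ln(0.6043)/9.086=0.055 → t=0.620 > T=0.61: stop.
At T=0.61: Z=11 D=10 M=5 A=1; the largest is Z.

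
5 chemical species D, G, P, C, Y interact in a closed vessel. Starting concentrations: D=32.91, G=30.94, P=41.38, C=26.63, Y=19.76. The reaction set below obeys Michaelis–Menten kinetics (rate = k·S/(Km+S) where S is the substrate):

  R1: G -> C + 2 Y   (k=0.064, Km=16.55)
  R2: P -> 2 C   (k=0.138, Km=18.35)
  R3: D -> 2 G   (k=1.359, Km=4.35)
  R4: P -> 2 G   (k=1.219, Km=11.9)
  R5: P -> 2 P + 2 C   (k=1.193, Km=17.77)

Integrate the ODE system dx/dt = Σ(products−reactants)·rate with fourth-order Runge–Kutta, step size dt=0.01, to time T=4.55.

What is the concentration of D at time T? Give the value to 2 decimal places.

D at T = 27.51

RK4 with dt=0.01: 455 steps to T=4.55. Trajectory (selected grid times):
t=0.00: D=32.91 G=30.94 P=41.38 C=26.63 Y=19.76
t=0.51: D=32.30 G=33.11 P=41.27 C=27.60 Y=19.80
t=1.01: D=31.70 G=35.23 P=41.17 C=28.55 Y=19.85
t=1.52: D=31.09 G=37.39 P=41.06 C=29.52 Y=19.89
t=2.02: D=30.50 G=39.50 P=40.96 C=30.47 Y=19.94
t=2.53: D=29.89 G=41.65 P=40.85 C=31.44 Y=19.98
t=3.03: D=29.30 G=43.76 P=40.75 C=32.39 Y=20.03
t=3.54: D=28.70 G=45.90 P=40.64 C=33.36 Y=20.08
t=4.04: D=28.11 G=48.00 P=40.54 C=34.30 Y=20.12
t=4.55: D=27.51 G=50.13 P=40.43 C=35.27 Y=20.17
Read off D at T=4.55: 27.51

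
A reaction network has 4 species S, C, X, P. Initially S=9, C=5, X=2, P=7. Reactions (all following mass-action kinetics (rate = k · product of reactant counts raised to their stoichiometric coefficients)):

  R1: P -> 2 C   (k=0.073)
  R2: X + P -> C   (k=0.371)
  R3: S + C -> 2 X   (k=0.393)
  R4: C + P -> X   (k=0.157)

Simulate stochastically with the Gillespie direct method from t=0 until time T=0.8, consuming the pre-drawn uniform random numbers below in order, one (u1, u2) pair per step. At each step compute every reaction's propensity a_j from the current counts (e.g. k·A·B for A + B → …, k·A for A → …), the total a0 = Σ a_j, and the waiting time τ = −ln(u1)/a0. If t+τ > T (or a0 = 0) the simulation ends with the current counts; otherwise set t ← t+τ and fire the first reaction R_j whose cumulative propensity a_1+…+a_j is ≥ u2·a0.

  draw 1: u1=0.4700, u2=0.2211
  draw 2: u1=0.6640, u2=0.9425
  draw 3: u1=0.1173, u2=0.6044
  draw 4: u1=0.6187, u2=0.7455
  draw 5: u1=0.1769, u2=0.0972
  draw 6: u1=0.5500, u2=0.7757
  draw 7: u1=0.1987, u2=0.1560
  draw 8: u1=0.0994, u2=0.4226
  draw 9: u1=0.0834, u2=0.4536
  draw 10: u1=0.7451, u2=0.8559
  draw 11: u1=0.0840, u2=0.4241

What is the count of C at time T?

C at T = 3

t=0.000: S=9 C=5 X=2 P=7
Draw 1: a1=0.511, a2=5.194, a3=17.685, a4=5.495, a0=28.885; τ=−ln(0.4700)/28.885=0.026 → t=0.026; u2·a0=0.2211·28.885=6.386; a1+a2=5.705 < 6.386 ≤ a1+…+a3=23.390 → R3 fires; S=8 C=4 X=4 P=7
Draw 2: a1=0.511, a2=10.388, a3=12.576, a4=4.396, a0=27.871; τ=−ln(0.6640)/27.871=0.015 → t=0.041; u2·a0=0.9425·27.871=26.268; a1+…+a3=23.475 < 26.268 ≤ a1+…+a4=27.871 → R4 fires; S=8 C=3 X=5 P=6
Draw 3: a1=0.438, a2=11.130, a3=9.432, a4=2.826, a0=23.826; τ=−ln(0.1173)/23.826=0.090 → t=0.131; u2·a0=0.6044·23.826=14.400; a1+a2=11.568 < 14.400 ≤ a1+…+a3=21.000 → R3 fires; S=7 C=2 X=7 P=6
Draw 4: a1=0.438, a2=15.582, a3=5.502, a4=1.884, a0=23.406; τ=−ln(0.6187)/23.406=0.021 → t=0.151; u2·a0=0.7455·23.406=17.449; a1+a2=16.020 < 17.449 ≤ a1+…+a3=21.522 → R3 fires; S=6 C=1 X=9 P=6
Draw 5: a1=0.438, a2=20.034, a3=2.358, a4=0.942, a0=23.772; τ=−ln(0.1769)/23.772=0.073 → t=0.224; u2·a0=0.0972·23.772=2.311; a1=0.438 < 2.311 ≤ a1+a2=20.472 → R2 fires; S=6 C=2 X=8 P=5
Draw 6: a1=0.365, a2=14.840, a3=4.716, a4=1.570, a0=21.491; τ=−ln(0.5500)/21.491=0.028 → t=0.252; u2·a0=0.7757·21.491=16.671; a1+a2=15.205 < 16.671 ≤ a1+…+a3=19.921 → R3 fires; S=5 C=1 X=10 P=5
Draw 7: a1=0.365, a2=18.550, a3=1.965, a4=0.785, a0=21.665; τ=−ln(0.1987)/21.665=0.075 → t=0.327; u2·a0=0.1560·21.665=3.380; a1=0.365 < 3.380 ≤ a1+a2=18.915 → R2 fires; S=5 C=2 X=9 P=4
Draw 8: a1=0.292, a2=13.356, a3=3.930, a4=1.256, a0=18.834; τ=−ln(0.0994)/18.834=0.123 → t=0.449; u2·a0=0.4226·18.834=7.959; a1=0.292 < 7.959 ≤ a1+a2=13.648 → R2 fires; S=5 C=3 X=8 P=3
Draw 9: a1=0.219, a2=8.904, a3=5.895, a4=1.413, a0=16.431; τ=−ln(0.0834)/16.431=0.151 → t=0.600; u2·a0=0.4536·16.431=7.453; a1=0.219 < 7.453 ≤ a1+a2=9.123 → R2 fires; S=5 C=4 X=7 P=2
Draw 10: a1=0.146, a2=5.194, a3=7.860, a4=1.256, a0=14.456; τ=−ln(0.7451)/14.456=0.020 → t=0.621; u2·a0=0.8559·14.456=12.373; a1+a2=5.340 < 12.373 ≤ a1+…+a3=13.200 → R3 fires; S=4 C=3 X=9 P=2
Draw 11: a1=0.146, a2=6.678, a3=4.716, a4=0.942, a0=12.482; τ=−ln(0.0840)/12.482=0.198 → t=0.819 > T=0.8: stop.
Read off C at T=0.8: 3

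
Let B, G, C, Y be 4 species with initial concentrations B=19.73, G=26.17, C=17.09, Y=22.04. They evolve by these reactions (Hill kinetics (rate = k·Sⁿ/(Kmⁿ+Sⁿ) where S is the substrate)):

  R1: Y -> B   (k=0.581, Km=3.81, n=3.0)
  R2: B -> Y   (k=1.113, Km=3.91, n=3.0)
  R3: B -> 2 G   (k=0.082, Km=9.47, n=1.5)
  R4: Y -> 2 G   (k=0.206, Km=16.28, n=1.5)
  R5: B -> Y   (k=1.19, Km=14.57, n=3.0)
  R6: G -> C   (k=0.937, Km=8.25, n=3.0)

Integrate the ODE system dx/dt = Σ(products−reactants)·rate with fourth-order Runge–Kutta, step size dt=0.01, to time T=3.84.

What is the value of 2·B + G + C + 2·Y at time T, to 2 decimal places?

Value at T = 126.80

Check how each reaction changes W = 2·B + G + C + 2·Y (weight of products minus weight of reactants):
R1: Y -> B: (2·1) − (2·1) = 2 − 2 = 0
R2: B -> Y: (2·1) − (2·1) = 2 − 2 = 0
R3: B -> 2 G: (1·2) − (2·1) = 2 − 2 = 0
R4: Y -> 2 G: (1·2) − (2·1) = 2 − 2 = 0
R5: B -> Y: (2·1) − (2·1) = 2 − 2 = 0
R6: G -> C: (1·1) − (1·1) = 1 − 1 = 0
Every reaction leaves W unchanged, so W is conserved and no simulation is needed: W(T) = W(0) = 2·19.73 + 26.17 + 17.09 + 2·22.04 = 126.80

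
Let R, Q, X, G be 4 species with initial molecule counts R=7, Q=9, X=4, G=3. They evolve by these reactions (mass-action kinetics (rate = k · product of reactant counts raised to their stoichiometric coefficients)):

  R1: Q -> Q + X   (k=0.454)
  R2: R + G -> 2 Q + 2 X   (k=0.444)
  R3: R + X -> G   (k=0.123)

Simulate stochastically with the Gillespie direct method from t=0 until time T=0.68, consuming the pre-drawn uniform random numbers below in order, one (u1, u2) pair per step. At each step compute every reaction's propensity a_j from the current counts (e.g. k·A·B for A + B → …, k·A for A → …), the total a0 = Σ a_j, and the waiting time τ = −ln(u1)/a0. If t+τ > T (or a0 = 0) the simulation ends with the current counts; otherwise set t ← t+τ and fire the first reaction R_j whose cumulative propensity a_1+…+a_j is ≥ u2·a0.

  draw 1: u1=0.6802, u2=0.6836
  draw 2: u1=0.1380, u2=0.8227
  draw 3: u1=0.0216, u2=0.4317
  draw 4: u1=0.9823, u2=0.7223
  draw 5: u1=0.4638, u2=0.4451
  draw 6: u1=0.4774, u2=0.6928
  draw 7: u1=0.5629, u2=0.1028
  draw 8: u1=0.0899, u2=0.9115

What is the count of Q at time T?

Q at T = 15

t=0.000: R=7 Q=9 X=4 G=3
Draw 1: a1=4.086, a2=9.324, a3=3.444, a0=16.854; τ=−ln(0.6802)/16.854=0.023 → t=0.023; u2·a0=0.6836·16.854=11.521; a1=4.086 < 11.521 ≤ a1+a2=13.410 → R2 fires; R=6 Q=11 X=6 G=2
Draw 2: a1=4.994, a2=5.328, a3=4.428, a0=14.750; τ=−ln(0.1380)/14.750=0.134 → t=0.157; u2·a0=0.8227·14.750=12.135; a1+a2=10.322 < 12.135 ≤ a1+…+a3=14.750 → R3 fires; R=5 Q=11 X=5 G=3
Draw 3: a1=4.994, a2=6.660, a3=3.075, a0=14.729; τ=−ln(0.0216)/14.729=0.260 → t=0.418; u2·a0=0.4317·14.729=6.359; a1=4.994 < 6.359 ≤ a1+a2=11.654 → R2 fires; R=4 Q=13 X=7 G=2
Draw 4: a1=5.902, a2=3.552, a3=3.444, a0=12.898; τ=−ln(0.9823)/12.898=0.001 → t=0.419; u2·a0=0.7223·12.898=9.316; a1=5.902 < 9.316 ≤ a1+a2=9.454 → R2 fires; R=3 Q=15 X=9 G=1
Draw 5: a1=6.810, a2=1.332, a3=3.321, a0=11.463; τ=−ln(0.4638)/11.463=0.067 → t=0.486; u2·a0=0.4451·11.463=5.102 ≤ a1=6.810 → R1 fires; R=3 Q=15 X=10 G=1
Draw 6: a1=6.810, a2=1.332, a3=3.690, a0=11.832; τ=−ln(0.4774)/11.832=0.062 → t=0.548; u2·a0=0.6928·11.832=8.197; a1+a2=8.142 < 8.197 ≤ a1+…+a3=11.832 → R3 fires; R=2 Q=15 X=9 G=2
Draw 7: a1=6.810, a2=1.776, a3=2.214, a0=10.800; τ=−ln(0.5629)/10.800=0.053 → t=0.602; u2·a0=0.1028·10.800=1.110 ≤ a1=6.810 → R1 fires; R=2 Q=15 X=10 G=2
Draw 8: a1=6.810, a2=1.776, a3=2.460, a0=11.046; τ=−ln(0.0899)/11.046=0.218 → t=0.820 > T=0.68: stop.
Read off Q at T=0.68: 15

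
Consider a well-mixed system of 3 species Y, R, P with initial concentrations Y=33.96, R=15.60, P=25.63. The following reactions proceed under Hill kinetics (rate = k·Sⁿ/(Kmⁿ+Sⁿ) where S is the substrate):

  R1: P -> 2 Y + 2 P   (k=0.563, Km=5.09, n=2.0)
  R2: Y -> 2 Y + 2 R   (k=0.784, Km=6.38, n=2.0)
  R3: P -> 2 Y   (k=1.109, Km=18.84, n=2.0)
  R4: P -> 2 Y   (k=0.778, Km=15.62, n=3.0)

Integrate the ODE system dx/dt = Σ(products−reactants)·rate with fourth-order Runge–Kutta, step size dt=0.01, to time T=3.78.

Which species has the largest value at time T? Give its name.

Dominant species at T: Y

RK4 with dt=0.01: 378 steps to T=3.78. Trajectory (selected grid times):
t=0.00: Y=33.96 R=15.60 P=25.63
t=0.42: Y=35.87 R=16.24 P=25.29
t=0.84: Y=37.76 R=16.88 P=24.96
t=1.26: Y=39.65 R=17.52 P=24.63
t=1.68: Y=41.53 R=18.16 P=24.30
t=2.10: Y=43.40 R=18.80 P=23.98
t=2.52: Y=45.25 R=19.45 P=23.67
t=2.94: Y=47.10 R=20.10 P=23.36
t=3.36: Y=48.94 R=20.74 P=23.05
t=3.78: Y=50.77 R=21.39 P=22.75
At T=3.78: Y=50.77 R=21.39 P=22.75; the largest is Y.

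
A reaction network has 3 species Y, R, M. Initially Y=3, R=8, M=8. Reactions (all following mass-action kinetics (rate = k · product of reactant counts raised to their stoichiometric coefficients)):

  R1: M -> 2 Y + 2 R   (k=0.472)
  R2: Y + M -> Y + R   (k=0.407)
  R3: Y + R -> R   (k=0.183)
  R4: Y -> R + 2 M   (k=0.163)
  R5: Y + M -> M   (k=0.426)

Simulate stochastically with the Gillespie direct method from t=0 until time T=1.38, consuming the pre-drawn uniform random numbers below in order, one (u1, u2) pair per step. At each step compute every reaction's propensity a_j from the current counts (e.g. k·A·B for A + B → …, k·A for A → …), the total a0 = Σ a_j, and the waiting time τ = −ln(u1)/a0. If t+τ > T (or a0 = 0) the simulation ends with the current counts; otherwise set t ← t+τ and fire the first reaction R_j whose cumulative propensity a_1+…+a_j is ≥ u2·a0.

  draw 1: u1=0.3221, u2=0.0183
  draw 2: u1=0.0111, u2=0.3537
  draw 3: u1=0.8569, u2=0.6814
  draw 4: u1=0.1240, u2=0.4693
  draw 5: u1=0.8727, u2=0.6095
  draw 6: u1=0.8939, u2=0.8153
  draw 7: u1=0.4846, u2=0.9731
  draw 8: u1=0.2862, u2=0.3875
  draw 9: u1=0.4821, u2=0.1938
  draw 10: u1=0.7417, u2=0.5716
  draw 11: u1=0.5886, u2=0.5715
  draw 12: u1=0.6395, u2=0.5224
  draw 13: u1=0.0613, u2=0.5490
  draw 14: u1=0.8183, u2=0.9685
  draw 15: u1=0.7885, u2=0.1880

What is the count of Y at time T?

Y at T = 0

t=0.000: Y=3 R=8 M=8
Draw 1: a1=3.776, a2=9.768, a3=4.392, a4=0.489, a5=10.224, a0=28.649; τ=−ln(0.3221)/28.649=0.040 → t=0.040; u2·a0=0.0183·28.649=0.524 ≤ a1=3.776 → R1 fires; Y=5 R=10 M=7
Draw 2: a1=3.304, a2=14.245, a3=9.150, a4=0.815, a5=14.910, a0=42.424; τ=−ln(0.0111)/42.424=0.106 → t=0.146; u2·a0=0.3537·42.424=15.005; a1=3.304 < 15.005 ≤ a1+a2=17.549 → R2 fires; Y=5 R=11 M=6
Draw 3: a1=2.832, a2=12.210, a3=10.065, a4=0.815, a5=12.780, a0=38.702; τ=−ln(0.8569)/38.702=0.004 → t=0.150; u2·a0=0.6814·38.702=26.372; a1+…+a4=25.922 < 26.372 ≤ a1+…+a5=38.702 → R5 fires; Y=4 R=11 M=6
Draw 4: a1=2.832, a2=9.768, a3=8.052, a4=0.652, a5=10.224, a0=31.528; τ=−ln(0.1240)/31.528=0.066 → t=0.216; u2·a0=0.4693·31.528=14.796; a1+a2=12.600 < 14.796 ≤ a1+…+a3=20.652 → R3 fires; Y=3 R=11 M=6
Draw 5: a1=2.832, a2=7.326, a3=6.039, a4=0.489, a5=7.668, a0=24.354; τ=−ln(0.8727)/24.354=0.006 → t=0.221; u2·a0=0.6095·24.354=14.844; a1+a2=10.158 < 14.844 ≤ a1+…+a3=16.197 → R3 fires; Y=2 R=11 M=6
Draw 6: a1=2.832, a2=4.884, a3=4.026, a4=0.326, a5=5.112, a0=17.180; τ=−ln(0.8939)/17.180=0.007 → t=0.228; u2·a0=0.8153·17.180=14.007; a1+…+a4=12.068 < 14.007 ≤ a1+…+a5=17.180 → R5 fires; Y=1 R=11 M=6
Draw 7: a1=2.832, a2=2.442, a3=2.013, a4=0.163, a5=2.556, a0=10.006; τ=−ln(0.4846)/10.006=0.072 → t=0.300; u2·a0=0.9731·10.006=9.737; a1+…+a4=7.450 < 9.737 ≤ a1+…+a5=10.006 → R5 fires; Y=0 R=11 M=6
Draw 8: a1=2.832, a2=0.000, a3=0.000, a4=0.000, a5=0.000, a0=2.832; τ=−ln(0.2862)/2.832=0.442 → t=0.742; u2·a0=0.3875·2.832=1.097 ≤ a1=2.832 → R1 fires; Y=2 R=13 M=5
Draw 9: a1=2.360, a2=4.070, a3=4.758, a4=0.326, a5=4.260, a0=15.774; τ=−ln(0.4821)/15.774=0.046 → t=0.788; u2·a0=0.1938·15.774=3.057; a1=2.360 < 3.057 ≤ a1+a2=6.430 → R2 fires; Y=2 R=14 M=4
Draw 10: a1=1.888, a2=3.256, a3=5.124, a4=0.326, a5=3.408, a0=14.002; τ=−ln(0.7417)/14.002=0.021 → t=0.810; u2·a0=0.5716·14.002=8.004; a1+a2=5.144 < 8.004 ≤ a1+…+a3=10.268 → R3 fires; Y=1 R=14 M=4
Draw 11: a1=1.888, a2=1.628, a3=2.562, a4=0.163, a5=1.704, a0=7.945; τ=−ln(0.5886)/7.945=0.067 → t=0.876; u2·a0=0.5715·7.945=4.541; a1+a2=3.516 < 4.541 ≤ a1+…+a3=6.078 → R3 fires; Y=0 R=14 M=4
Draw 12: a1=1.888, a2=0.000, a3=0.000, a4=0.000, a5=0.000, a0=1.888; τ=−ln(0.6395)/1.888=0.237 → t=1.113; u2·a0=0.5224·1.888=0.986 ≤ a1=1.888 → R1 fires; Y=2 R=16 M=3
Draw 13: a1=1.416, a2=2.442, a3=5.856, a4=0.326, a5=2.556, a0=12.596; τ=−ln(0.0613)/12.596=0.222 → t=1.335; u2·a0=0.5490·12.596=6.915; a1+a2=3.858 < 6.915 ≤ a1+…+a3=9.714 → R3 fires; Y=1 R=16 M=3
Draw 14: a1=1.416, a2=1.221, a3=2.928, a4=0.163, a5=1.278, a0=7.006; τ=−ln(0.8183)/7.006=0.029 → t=1.363; u2·a0=0.9685·7.006=6.785; a1+…+a4=5.728 < 6.785 ≤ a1+…+a5=7.006 → R5 fires; Y=0 R=16 M=3
Draw 15: a1=1.416, a2=0.000, a3=0.000, a4=0.000, a5=0.000, a0=1.416; τ=−ln(0.7885)/1.416=0.168 → t=1.531 > T=1.38: stop.
Read off Y at T=1.38: 0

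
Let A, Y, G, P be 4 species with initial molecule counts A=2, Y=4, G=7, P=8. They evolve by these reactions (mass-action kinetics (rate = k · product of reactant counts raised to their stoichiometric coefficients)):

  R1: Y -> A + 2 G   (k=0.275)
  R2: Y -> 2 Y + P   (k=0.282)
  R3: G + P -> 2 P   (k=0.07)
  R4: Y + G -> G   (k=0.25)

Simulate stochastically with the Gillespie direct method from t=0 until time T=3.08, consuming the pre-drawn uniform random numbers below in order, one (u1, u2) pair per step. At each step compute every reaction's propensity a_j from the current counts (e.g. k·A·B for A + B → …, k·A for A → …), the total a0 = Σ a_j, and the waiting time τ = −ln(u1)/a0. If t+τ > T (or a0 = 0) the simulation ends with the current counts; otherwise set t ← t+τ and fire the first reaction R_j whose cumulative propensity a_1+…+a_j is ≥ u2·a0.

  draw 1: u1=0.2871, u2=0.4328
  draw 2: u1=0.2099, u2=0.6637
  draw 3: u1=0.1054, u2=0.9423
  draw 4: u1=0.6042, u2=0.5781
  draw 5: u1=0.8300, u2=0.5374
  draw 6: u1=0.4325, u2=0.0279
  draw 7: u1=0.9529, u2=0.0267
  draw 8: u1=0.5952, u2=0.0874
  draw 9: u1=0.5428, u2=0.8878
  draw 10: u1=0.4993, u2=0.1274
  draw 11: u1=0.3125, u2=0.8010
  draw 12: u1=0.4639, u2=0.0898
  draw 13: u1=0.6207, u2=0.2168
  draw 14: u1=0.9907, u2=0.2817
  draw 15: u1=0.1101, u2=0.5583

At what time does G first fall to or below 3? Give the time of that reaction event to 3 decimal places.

t=0.000: A=2 Y=4 G=7 P=8
Draw 1: a1=1.100, a2=1.128, a3=3.920, a4=7.000, a0=13.148; τ=−ln(0.2871)/13.148=0.095 → t=0.095; u2·a0=0.4328·13.148=5.690; a1+a2=2.228 < 5.690 ≤ a1+…+a3=6.148 → R3 fires; A=2 Y=4 G=6 P=9
Draw 2: a1=1.100, a2=1.128, a3=3.780, a4=6.000, a0=12.008; τ=−ln(0.2099)/12.008=0.130 → t=0.225; u2·a0=0.6637·12.008=7.970; a1+…+a3=6.008 < 7.970 ≤ a1+…+a4=12.008 → R4 fires; A=2 Y=3 G=6 P=9
Draw 3: a1=0.825, a2=0.846, a3=3.780, a4=4.500, a0=9.951; τ=−ln(0.1054)/9.951=0.226 → t=0.451; u2·a0=0.9423·9.951=9.377; a1+…+a3=5.451 < 9.377 ≤ a1+…+a4=9.951 → R4 fires; A=2 Y=2 G=6 P=9
Draw 4: a1=0.550, a2=0.564, a3=3.780, a4=3.000, a0=7.894; τ=−ln(0.6042)/7.894=0.064 → t=0.515; u2·a0=0.5781·7.894=4.564; a1+a2=1.114 < 4.564 ≤ a1+…+a3=4.894 → R3 fires; A=2 Y=2 G=5 P=10
Draw 5: a1=0.550, a2=0.564, a3=3.500, a4=2.500, a0=7.114; τ=−ln(0.8300)/7.114=0.026 → t=0.541; u2·a0=0.5374·7.114=3.823; a1+a2=1.114 < 3.823 ≤ a1+…+a3=4.614 → R3 fires; A=2 Y=2 G=4 P=11
Draw 6: a1=0.550, a2=0.564, a3=3.080, a4=2.000, a0=6.194; τ=−ln(0.4325)/6.194=0.135 → t=0.676; u2·a0=0.0279·6.194=0.173 ≤ a1=0.550 → R1 fires; A=3 Y=1 G=6 P=11
Draw 7: a1=0.275, a2=0.282, a3=4.620, a4=1.500, a0=6.677; τ=−ln(0.9529)/6.677=0.007 → t=0.684; u2·a0=0.0267·6.677=0.178 ≤ a1=0.275 → R1 fires; A=4 Y=0 G=8 P=11
Draw 8: a1=0.000, a2=0.000, a3=6.160, a4=0.000, a0=6.160; τ=−ln(0.5952)/6.160=0.084 → t=0.768; u2·a0=0.0874·6.160=0.538; a1+a2=0.000 < 0.538 ≤ a1+…+a3=6.160 → R3 fires; A=4 Y=0 G=7 P=12
Draw 9: a1=0.000, a2=0.000, a3=5.880, a4=0.000, a0=5.880; τ=−ln(0.5428)/5.880=0.104 → t=0.872; u2·a0=0.8878·5.880=5.220; a1+a2=0.000 < 5.220 ≤ a1+…+a3=5.880 → R3 fires; A=4 Y=0 G=6 P=13
Draw 10: a1=0.000, a2=0.000, a3=5.460, a4=0.000, a0=5.460; τ=−ln(0.4993)/5.460=0.127 → t=0.999; u2·a0=0.1274·5.460=0.696; a1+a2=0.000 < 0.696 ≤ a1+…+a3=5.460 → R3 fires; A=4 Y=0 G=5 P=14
Draw 11: a1=0.000, a2=0.000, a3=4.900, a4=0.000, a0=4.900; τ=−ln(0.3125)/4.900=0.237 → t=1.236; u2·a0=0.8010·4.900=3.925; a1+a2=0.000 < 3.925 ≤ a1+…+a3=4.900 → R3 fires; A=4 Y=0 G=4 P=15
Draw 12: a1=0.000, a2=0.000, a3=4.200, a4=0.000, a0=4.200; τ=−ln(0.4639)/4.200=0.183 → t=1.419; u2·a0=0.0898·4.200=0.377; a1+a2=0.000 < 0.377 ≤ a1+…+a3=4.200 → R3 fires; A=4 Y=0 G=3 P=16
Draw 13: a1=0.000, a2=0.000, a3=3.360, a4=0.000, a0=3.360; τ=−ln(0.6207)/3.360=0.142 → t=1.561; u2·a0=0.2168·3.360=0.728; a1+a2=0.000 < 0.728 ≤ a1+…+a3=3.360 → R3 fires; A=4 Y=0 G=2 P=17
Draw 14: a1=0.000, a2=0.000, a3=2.380, a4=0.000, a0=2.380; τ=−ln(0.9907)/2.380=0.004 → t=1.565; u2·a0=0.2817·2.380=0.670; a1+a2=0.000 < 0.670 ≤ a1+…+a3=2.380 → R3 fires; A=4 Y=0 G=1 P=18
Draw 15: a1=0.000, a2=0.000, a3=1.260, a4=0.000, a0=1.260; τ=−ln(0.1101)/1.260=1.751 → t=3.316 > T=3.08: stop.
G first becomes ≤ 3 when it reaches 3 at the event at t=1.419.

Threshold first reached at t = 1.419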